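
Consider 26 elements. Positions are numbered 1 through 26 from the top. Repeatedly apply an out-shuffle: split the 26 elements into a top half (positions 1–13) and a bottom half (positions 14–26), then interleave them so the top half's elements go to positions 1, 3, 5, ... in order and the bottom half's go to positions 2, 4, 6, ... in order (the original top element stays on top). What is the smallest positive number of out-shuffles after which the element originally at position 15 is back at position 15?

Follow position 15 under repeated out-shuffles:
15 → 4 → 7 → 13 → 25 → 24 → 22 → 18 → 10 → 19 → 12 → 23 → 20 → 14 → 2 → 3 → 5 → 9 → 17 → 8 → 15
It first returns after 20 out-shuffles.

20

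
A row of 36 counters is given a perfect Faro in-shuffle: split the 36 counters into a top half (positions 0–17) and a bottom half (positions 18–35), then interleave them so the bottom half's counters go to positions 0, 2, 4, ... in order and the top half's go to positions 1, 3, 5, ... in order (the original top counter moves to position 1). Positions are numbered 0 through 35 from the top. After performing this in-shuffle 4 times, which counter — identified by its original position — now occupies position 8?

Work backwards from position 8, undoing one in-shuffle at a time:
8 ← 22 ← 29 ← 14 ← 25
So the counter now at position 8 started at position 25.

25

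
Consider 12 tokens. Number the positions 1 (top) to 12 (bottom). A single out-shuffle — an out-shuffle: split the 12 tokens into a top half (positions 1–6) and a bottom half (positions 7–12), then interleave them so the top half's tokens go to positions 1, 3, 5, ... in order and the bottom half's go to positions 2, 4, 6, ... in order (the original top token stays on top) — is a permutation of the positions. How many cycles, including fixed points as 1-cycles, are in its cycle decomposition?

3

Trace each unvisited position around until it returns:
(1) (2 3 5 9 6 11 10 8 4 7) (12)
3 cycles in total.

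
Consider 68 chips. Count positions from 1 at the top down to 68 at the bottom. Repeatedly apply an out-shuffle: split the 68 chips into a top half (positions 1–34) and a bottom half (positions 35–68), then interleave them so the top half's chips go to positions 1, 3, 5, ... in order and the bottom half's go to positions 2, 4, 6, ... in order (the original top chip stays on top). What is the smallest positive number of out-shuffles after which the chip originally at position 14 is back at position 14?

Follow position 14 under repeated out-shuffles:
14 → 27 → 53 → 38 → 8 → 15 → 29 → 57 → ... → 14 (length 66)
It first returns after 66 out-shuffles.

66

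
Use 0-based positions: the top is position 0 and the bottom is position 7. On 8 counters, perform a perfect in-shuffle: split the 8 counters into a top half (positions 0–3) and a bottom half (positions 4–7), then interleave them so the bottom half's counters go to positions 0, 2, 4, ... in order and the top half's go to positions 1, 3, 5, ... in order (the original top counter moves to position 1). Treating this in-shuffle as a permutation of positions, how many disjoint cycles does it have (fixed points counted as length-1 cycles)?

Trace each unvisited position around until it returns:
(0 1 3 7 6 4) (2 5)
2 cycles in total.

2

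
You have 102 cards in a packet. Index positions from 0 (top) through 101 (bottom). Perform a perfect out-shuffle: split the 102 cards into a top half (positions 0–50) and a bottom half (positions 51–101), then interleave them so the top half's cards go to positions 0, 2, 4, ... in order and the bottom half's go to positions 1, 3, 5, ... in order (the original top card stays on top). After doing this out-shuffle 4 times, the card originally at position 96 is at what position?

21

Track the card's position through each out-shuffle:
96 → 91 → 81 → 61 → 21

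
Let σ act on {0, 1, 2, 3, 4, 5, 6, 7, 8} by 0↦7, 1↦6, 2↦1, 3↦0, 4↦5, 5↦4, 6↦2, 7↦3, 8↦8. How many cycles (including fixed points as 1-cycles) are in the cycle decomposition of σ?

Cycle decomposition: (0 7 3) (1 6 2) (4 5) (8).
4 cycles.

4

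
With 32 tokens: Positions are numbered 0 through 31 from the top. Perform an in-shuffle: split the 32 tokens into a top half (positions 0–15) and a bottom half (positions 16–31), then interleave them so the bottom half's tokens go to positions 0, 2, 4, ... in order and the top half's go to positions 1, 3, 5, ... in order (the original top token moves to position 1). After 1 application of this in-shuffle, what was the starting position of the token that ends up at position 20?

Work backwards from position 20, undoing one in-shuffle at a time:
20 ← 26
So the token now at position 20 started at position 26.

26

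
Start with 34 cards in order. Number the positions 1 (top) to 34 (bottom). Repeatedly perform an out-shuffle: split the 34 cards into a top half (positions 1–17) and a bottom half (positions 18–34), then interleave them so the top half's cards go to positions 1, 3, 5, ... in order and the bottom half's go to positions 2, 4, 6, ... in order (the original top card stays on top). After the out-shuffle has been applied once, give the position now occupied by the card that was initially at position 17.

Track the card's position through each out-shuffle:
17 → 33

33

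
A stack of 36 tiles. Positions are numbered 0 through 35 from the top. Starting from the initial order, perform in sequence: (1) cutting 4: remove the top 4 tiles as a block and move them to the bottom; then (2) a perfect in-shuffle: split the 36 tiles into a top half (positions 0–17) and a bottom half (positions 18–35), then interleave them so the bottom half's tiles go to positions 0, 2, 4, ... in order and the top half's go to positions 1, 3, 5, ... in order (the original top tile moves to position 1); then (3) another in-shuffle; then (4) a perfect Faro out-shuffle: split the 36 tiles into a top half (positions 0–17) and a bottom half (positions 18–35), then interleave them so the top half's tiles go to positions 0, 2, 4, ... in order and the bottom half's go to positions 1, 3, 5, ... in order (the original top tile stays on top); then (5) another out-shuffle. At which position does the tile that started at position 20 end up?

15

Track the tile from position 20 forward through each operation:
  after op 1 (cut 4): 20 → 16
  after op 2 (in-shuffle): 16 → 33
  after op 3 (in-shuffle): 33 → 30
  after op 4 (out-shuffle): 30 → 25
  after op 5 (out-shuffle): 25 → 15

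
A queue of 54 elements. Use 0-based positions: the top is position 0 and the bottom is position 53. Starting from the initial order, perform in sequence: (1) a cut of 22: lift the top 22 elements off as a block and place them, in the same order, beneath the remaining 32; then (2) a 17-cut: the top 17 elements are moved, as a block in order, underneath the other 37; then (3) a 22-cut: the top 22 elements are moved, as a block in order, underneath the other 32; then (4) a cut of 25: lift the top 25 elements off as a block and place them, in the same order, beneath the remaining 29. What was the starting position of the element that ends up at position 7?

39

Undo the operations in reverse order, starting from position 7:
  undo op 4 (cut 25): 7 ← 32
  undo op 3 (cut 22): 32 ← 0
  undo op 2 (cut 17): 0 ← 17
  undo op 1 (cut 22): 17 ← 39
So the element at position 7 came from original position 39.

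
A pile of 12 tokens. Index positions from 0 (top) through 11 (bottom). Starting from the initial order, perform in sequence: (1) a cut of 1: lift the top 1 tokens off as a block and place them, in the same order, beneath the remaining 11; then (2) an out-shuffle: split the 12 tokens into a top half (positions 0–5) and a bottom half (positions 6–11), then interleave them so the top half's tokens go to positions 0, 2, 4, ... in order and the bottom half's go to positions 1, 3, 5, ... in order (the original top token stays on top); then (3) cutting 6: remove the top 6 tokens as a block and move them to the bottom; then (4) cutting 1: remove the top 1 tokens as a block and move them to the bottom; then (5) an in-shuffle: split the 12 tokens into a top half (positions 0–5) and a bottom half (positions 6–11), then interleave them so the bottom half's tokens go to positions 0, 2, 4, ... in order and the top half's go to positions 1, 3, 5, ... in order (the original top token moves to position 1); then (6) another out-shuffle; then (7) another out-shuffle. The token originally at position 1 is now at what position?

11

Track the token from position 1 forward through each operation:
  after op 1 (cut 1): 1 → 0
  after op 2 (out-shuffle): 0 → 0
  after op 3 (cut 6): 0 → 6
  after op 4 (cut 1): 6 → 5
  after op 5 (in-shuffle): 5 → 11
  after op 6 (out-shuffle): 11 → 11
  after op 7 (out-shuffle): 11 → 11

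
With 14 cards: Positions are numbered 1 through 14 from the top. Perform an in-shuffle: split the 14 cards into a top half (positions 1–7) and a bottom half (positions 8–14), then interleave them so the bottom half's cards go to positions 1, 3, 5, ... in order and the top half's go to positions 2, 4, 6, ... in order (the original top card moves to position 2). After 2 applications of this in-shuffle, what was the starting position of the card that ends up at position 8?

2

Work backwards from position 8, undoing one in-shuffle at a time:
8 ← 4 ← 2
So the card now at position 8 started at position 2.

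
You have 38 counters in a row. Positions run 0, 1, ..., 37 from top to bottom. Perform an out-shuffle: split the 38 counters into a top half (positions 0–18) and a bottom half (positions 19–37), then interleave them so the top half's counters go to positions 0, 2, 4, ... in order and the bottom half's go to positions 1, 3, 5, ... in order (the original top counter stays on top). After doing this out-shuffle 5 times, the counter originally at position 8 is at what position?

34

Track the counter's position through each out-shuffle:
8 → 16 → 32 → 27 → 17 → 34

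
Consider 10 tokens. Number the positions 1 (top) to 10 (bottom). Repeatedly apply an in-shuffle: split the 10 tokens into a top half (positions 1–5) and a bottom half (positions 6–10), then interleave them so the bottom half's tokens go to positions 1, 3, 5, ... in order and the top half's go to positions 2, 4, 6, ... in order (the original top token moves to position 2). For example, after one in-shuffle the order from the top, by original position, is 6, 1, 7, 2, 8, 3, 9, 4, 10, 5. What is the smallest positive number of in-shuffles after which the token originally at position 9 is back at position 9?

10

Follow position 9 under repeated in-shuffles:
9 → 7 → 3 → 6 → 1 → 2 → 4 → 8 → 5 → 10 → 9
It first returns after 10 in-shuffles.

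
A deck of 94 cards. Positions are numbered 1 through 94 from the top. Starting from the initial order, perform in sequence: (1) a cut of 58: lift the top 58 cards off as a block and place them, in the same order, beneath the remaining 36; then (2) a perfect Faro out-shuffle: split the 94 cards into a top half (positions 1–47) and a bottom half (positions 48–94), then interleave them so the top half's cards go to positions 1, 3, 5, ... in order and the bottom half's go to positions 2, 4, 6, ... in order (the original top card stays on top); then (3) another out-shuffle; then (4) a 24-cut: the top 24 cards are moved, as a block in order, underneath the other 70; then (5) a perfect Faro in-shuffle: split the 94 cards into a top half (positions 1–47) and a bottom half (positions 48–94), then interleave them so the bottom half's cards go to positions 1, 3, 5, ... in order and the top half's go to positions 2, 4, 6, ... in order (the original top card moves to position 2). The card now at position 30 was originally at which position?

Undo the operations in reverse order, starting from position 30:
  undo op 5 (in-shuffle, from top half): 30 ← 15
  undo op 4 (cut 24): 15 ← 39
  undo op 3 (out-shuffle, from top half): 39 ← 20
  undo op 2 (out-shuffle, from bottom half): 20 ← 57
  undo op 1 (cut 58): 57 ← 21
So the card at position 30 came from original position 21.

21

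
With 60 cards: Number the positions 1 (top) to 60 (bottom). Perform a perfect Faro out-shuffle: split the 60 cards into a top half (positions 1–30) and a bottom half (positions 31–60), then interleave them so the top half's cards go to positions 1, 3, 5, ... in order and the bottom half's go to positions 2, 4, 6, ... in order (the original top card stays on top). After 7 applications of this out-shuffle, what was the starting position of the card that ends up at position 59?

Work backwards from position 59, undoing one out-shuffle at a time:
59 ← 30 ← 45 ← 23 ← 12 ← 36 ← 48 ← 54
So the card now at position 59 started at position 54.

54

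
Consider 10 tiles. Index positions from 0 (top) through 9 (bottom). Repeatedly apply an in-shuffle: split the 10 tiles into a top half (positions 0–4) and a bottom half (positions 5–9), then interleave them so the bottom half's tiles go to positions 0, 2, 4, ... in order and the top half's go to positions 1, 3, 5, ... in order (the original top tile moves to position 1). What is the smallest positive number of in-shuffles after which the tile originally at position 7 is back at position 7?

Follow position 7 under repeated in-shuffles:
7 → 4 → 9 → 8 → 6 → 2 → 5 → 0 → 1 → 3 → 7
It first returns after 10 in-shuffles.

10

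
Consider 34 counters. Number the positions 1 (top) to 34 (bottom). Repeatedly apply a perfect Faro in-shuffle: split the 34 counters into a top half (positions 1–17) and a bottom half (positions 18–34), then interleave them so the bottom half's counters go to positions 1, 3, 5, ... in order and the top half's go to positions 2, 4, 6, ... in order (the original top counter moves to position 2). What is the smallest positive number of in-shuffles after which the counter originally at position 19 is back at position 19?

12

Follow position 19 under repeated in-shuffles:
19 → 3 → 6 → 12 → 24 → 13 → 26 → 17 → 34 → 33 → 31 → 27 → 19
It first returns after 12 in-shuffles.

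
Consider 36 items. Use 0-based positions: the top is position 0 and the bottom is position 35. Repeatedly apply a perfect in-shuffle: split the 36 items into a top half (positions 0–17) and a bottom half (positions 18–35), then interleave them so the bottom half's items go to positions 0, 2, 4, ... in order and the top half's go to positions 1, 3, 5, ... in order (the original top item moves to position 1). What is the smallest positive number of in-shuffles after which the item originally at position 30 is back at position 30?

36

Follow position 30 under repeated in-shuffles:
30 → 24 → 12 → 25 → 14 → 29 → 22 → 8 → ... → 30 (length 36)
It first returns after 36 in-shuffles.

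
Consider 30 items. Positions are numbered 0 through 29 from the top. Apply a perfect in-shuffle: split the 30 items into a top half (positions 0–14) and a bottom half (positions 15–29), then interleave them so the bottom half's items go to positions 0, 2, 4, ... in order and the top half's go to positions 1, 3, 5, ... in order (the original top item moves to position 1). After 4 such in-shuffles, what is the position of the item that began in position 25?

Track the item's position through each in-shuffle:
25 → 20 → 10 → 21 → 12

12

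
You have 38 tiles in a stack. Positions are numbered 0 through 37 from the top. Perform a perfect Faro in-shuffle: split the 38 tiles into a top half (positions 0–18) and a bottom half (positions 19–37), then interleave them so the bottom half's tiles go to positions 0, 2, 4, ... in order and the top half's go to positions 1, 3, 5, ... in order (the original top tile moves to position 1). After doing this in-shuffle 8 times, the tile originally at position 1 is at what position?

4

Track the tile's position through each in-shuffle:
1 → 3 → 7 → 15 → 31 → 24 → 10 → 21 → 4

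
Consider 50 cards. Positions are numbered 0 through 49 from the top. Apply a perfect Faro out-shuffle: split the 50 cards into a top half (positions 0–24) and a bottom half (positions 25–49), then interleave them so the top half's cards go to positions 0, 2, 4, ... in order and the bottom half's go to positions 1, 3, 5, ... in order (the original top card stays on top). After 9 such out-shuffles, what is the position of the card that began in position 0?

0

Position 0 is a fixed point of every out-shuffle, so the card never moves.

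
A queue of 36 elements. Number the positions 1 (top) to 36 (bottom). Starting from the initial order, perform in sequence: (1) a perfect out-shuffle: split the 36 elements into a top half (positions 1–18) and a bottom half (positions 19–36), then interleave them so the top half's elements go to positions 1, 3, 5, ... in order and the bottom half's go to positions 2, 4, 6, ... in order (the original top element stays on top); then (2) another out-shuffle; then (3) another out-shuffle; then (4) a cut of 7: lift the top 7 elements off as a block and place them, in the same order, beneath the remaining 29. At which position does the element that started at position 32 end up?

Track the element from position 32 forward through each operation:
  after op 1 (out-shuffle): 32 → 28
  after op 2 (out-shuffle): 28 → 20
  after op 3 (out-shuffle): 20 → 4
  after op 4 (cut 7): 4 → 33

33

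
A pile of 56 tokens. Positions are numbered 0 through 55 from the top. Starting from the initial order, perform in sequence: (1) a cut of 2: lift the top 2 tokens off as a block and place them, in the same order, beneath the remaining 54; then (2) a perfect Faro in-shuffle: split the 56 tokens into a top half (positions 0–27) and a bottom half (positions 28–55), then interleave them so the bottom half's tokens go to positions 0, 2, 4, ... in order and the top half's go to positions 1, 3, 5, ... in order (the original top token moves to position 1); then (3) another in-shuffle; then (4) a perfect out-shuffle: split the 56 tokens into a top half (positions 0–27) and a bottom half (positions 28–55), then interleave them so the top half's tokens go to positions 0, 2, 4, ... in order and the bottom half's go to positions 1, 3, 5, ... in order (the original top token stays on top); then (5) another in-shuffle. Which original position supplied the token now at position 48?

22

Undo the operations in reverse order, starting from position 48:
  undo op 5 (in-shuffle, from bottom half): 48 ← 52
  undo op 4 (out-shuffle, from top half): 52 ← 26
  undo op 3 (in-shuffle, from bottom half): 26 ← 41
  undo op 2 (in-shuffle, from top half): 41 ← 20
  undo op 1 (cut 2): 20 ← 22
So the token at position 48 came from original position 22.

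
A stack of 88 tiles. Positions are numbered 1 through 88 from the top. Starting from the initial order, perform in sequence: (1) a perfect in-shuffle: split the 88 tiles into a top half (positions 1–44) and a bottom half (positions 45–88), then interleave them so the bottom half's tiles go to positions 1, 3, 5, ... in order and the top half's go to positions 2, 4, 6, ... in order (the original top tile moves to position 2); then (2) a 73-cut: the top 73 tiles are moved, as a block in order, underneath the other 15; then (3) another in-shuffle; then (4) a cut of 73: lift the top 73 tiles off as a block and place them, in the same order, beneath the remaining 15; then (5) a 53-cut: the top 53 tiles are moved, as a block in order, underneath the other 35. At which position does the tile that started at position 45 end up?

82

Track the tile from position 45 forward through each operation:
  after op 1 (in-shuffle): 45 → 1
  after op 2 (cut 73): 1 → 16
  after op 3 (in-shuffle): 16 → 32
  after op 4 (cut 73): 32 → 47
  after op 5 (cut 53): 47 → 82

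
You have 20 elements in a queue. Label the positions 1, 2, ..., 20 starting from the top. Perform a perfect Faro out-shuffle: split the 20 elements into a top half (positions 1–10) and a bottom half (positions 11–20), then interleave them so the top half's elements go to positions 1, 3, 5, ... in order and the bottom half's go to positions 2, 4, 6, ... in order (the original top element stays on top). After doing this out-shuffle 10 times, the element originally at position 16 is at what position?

Track the element's position through each out-shuffle:
16 → 12 → 4 → 7 → 13 → 6 → 11 → 2 → 3 → 5 → 9

9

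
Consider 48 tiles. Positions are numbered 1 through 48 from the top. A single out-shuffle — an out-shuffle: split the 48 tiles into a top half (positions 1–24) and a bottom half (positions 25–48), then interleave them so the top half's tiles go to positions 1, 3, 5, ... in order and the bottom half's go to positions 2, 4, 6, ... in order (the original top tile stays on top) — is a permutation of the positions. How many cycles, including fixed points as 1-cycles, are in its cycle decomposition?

4

Trace each unvisited position around until it returns:
(1) (2 3 5 9 17 33 ... len 23) (6 11 21 41 34 20 ... len 23) (48)
4 cycles in total.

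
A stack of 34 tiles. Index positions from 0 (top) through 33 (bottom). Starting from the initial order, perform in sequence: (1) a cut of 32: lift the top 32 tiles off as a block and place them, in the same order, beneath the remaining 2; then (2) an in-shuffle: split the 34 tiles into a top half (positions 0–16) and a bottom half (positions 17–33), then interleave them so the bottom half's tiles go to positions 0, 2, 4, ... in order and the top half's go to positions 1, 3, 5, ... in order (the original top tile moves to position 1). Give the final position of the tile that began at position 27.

Track the tile from position 27 forward through each operation:
  after op 1 (cut 32): 27 → 29
  after op 2 (in-shuffle): 29 → 24

24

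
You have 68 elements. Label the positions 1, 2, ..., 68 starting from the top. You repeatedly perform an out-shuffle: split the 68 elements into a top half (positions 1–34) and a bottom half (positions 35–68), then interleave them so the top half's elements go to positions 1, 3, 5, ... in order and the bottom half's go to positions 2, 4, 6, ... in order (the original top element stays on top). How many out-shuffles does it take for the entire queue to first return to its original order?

The out-shuffle permutes the 68 positions with cycle lengths [1, 1, 66].
Every element is home exactly when every cycle has completed a whole number of laps, i.e. after lcm(1, 66) = 66 out-shuffles.

66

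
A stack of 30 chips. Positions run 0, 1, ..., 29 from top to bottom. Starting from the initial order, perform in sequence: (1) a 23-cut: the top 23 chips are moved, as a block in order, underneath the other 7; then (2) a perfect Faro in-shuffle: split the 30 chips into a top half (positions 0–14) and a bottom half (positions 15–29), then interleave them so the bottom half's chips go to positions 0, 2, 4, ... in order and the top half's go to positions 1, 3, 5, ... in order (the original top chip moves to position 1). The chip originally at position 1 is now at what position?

17

Track the chip from position 1 forward through each operation:
  after op 1 (cut 23): 1 → 8
  after op 2 (in-shuffle): 8 → 17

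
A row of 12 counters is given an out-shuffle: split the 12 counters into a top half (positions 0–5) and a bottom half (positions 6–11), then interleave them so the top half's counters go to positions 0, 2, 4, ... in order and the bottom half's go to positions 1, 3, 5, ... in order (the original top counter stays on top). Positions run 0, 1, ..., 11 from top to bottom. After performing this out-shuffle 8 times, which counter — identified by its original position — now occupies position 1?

Work backwards from position 1, undoing one out-shuffle at a time:
1 ← 6 ← 3 ← 7 ← 9 ← 10 ← 5 ← 8 ← 4
So the counter now at position 1 started at position 4.

4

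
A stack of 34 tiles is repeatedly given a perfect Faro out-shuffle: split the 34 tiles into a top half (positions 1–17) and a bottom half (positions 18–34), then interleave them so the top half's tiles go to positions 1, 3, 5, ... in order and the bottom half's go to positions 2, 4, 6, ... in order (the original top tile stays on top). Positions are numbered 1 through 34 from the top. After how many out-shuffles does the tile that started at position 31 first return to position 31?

Follow position 31 under repeated out-shuffles:
31 → 28 → 22 → 10 → 19 → 4 → 7 → 13 → 25 → 16 → 31
It first returns after 10 out-shuffles.

10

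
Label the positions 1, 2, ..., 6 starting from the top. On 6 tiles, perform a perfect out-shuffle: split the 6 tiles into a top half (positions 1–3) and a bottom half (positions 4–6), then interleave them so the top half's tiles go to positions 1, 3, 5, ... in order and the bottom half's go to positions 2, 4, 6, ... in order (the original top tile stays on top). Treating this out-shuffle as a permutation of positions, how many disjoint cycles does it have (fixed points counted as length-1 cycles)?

Trace each unvisited position around until it returns:
(1) (2 3 5 4) (6)
3 cycles in total.

3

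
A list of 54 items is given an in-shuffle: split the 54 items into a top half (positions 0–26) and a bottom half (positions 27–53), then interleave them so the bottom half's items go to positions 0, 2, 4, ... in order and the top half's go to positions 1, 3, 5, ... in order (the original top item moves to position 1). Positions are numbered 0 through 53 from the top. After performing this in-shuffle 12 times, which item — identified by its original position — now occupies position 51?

1

Work backwards from position 51, undoing one in-shuffle at a time:
51 ← 25 ← 12 ← 33 ← 16 ← 35 ← 17 ← 8 ← 31 ← 15 ← 7 ← 3 ← 1
So the item now at position 51 started at position 1.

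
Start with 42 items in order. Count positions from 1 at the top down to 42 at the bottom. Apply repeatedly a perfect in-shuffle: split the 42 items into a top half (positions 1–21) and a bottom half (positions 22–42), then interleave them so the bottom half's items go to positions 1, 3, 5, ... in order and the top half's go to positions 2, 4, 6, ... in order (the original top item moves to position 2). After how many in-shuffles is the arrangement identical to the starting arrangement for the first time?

14

The in-shuffle permutes the 42 positions with cycle lengths [14, 14, 14].
Every item is home exactly when every cycle has completed a whole number of laps, i.e. after lcm(14) = 14 in-shuffles.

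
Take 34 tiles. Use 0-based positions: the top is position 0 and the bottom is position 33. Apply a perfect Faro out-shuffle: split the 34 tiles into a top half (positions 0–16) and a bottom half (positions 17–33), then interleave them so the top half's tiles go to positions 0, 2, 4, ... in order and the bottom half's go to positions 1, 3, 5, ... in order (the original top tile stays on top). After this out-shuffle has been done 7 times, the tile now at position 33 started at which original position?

Work backwards from position 33, undoing one out-shuffle at a time:
33 ← 33 ← 33 ← 33 ← 33 ← 33 ← 33 ← 33
So the tile now at position 33 started at position 33.

33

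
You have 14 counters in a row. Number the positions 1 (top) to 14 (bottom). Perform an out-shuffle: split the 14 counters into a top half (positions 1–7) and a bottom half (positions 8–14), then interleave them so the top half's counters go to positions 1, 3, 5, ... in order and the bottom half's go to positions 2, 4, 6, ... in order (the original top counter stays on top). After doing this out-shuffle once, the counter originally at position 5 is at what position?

9

Track the counter's position through each out-shuffle:
5 → 9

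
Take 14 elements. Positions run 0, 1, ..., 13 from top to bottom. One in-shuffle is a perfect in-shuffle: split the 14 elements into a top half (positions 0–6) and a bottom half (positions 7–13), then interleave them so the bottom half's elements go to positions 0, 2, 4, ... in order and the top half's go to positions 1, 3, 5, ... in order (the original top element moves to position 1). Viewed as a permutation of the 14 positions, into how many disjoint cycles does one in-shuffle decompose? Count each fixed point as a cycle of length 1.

4

Trace each unvisited position around until it returns:
(0 1 3 7) (2 5 11 8) (4 9) (6 13 12 10)
4 cycles in total.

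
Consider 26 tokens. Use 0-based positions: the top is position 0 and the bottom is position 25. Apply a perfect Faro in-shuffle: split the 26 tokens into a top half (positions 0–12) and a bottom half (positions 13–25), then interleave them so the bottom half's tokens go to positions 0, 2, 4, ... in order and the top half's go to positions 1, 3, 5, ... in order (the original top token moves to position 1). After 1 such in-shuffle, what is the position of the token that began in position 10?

21

Track the token's position through each in-shuffle:
10 → 21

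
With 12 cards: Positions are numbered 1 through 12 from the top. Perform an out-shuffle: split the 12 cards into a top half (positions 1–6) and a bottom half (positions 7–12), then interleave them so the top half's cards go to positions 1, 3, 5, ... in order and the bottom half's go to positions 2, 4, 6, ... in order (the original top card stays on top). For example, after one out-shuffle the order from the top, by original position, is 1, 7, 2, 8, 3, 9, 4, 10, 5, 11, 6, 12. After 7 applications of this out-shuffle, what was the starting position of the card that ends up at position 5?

Work backwards from position 5, undoing one out-shuffle at a time:
5 ← 3 ← 2 ← 7 ← 4 ← 8 ← 10 ← 11
So the card now at position 5 started at position 11.

11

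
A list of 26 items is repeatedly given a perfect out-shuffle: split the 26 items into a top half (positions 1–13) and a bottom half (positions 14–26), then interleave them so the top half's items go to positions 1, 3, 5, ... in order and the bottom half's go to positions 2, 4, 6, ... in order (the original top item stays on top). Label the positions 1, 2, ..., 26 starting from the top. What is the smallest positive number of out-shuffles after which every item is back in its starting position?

The out-shuffle permutes the 26 positions with cycle lengths [1, 1, 4, 20].
Every item is home exactly when every cycle has completed a whole number of laps, i.e. after lcm(1, 4, 20) = 20 out-shuffles.

20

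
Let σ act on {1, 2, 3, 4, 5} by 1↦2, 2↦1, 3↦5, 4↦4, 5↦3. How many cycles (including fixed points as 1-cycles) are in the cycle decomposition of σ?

3

Cycle decomposition: (1 2) (3 5) (4).
3 cycles.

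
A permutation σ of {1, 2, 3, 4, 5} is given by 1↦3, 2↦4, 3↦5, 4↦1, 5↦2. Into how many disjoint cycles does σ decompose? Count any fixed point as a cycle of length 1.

1

Cycle decomposition: (1 3 5 2 4).
1 cycle.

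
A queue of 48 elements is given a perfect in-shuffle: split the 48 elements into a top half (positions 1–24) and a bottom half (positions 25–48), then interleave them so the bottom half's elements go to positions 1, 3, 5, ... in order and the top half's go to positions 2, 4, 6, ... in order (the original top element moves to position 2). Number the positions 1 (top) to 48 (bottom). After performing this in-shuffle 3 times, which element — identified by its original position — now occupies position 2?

Work backwards from position 2, undoing one in-shuffle at a time:
2 ← 1 ← 25 ← 37
So the element now at position 2 started at position 37.

37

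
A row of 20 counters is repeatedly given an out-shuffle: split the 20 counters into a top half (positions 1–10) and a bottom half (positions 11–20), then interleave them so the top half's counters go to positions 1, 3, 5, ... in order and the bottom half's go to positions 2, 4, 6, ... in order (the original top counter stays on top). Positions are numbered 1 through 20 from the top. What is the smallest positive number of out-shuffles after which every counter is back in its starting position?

The out-shuffle permutes the 20 positions with cycle lengths [1, 1, 18].
Every counter is home exactly when every cycle has completed a whole number of laps, i.e. after lcm(1, 18) = 18 out-shuffles.

18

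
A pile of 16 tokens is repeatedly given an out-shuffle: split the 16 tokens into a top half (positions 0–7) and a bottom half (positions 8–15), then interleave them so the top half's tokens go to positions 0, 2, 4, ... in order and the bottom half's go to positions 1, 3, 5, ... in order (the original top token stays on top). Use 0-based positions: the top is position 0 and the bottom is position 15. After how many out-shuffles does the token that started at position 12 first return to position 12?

Follow position 12 under repeated out-shuffles:
12 → 9 → 3 → 6 → 12
It first returns after 4 out-shuffles.

4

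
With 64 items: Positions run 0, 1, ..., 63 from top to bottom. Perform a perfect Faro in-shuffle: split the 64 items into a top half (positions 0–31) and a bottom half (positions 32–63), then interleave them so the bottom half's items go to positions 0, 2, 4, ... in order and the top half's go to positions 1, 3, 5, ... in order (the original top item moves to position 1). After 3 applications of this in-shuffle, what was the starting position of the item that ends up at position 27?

35

Work backwards from position 27, undoing one in-shuffle at a time:
27 ← 13 ← 6 ← 35
So the item now at position 27 started at position 35.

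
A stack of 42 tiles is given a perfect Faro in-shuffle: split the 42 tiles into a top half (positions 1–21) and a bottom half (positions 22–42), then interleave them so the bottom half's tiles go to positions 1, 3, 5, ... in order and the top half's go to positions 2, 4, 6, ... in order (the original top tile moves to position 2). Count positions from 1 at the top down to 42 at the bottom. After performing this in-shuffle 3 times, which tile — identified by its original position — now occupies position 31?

Work backwards from position 31, undoing one in-shuffle at a time:
31 ← 37 ← 40 ← 20
So the tile now at position 31 started at position 20.

20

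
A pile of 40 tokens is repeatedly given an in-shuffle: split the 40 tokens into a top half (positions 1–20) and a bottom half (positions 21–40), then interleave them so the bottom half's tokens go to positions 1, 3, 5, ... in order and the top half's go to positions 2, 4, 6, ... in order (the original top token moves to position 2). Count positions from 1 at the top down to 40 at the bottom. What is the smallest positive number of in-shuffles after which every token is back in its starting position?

20

The in-shuffle permutes the 40 positions with cycle lengths [20, 20].
Every token is home exactly when every cycle has completed a whole number of laps, i.e. after lcm(20) = 20 in-shuffles.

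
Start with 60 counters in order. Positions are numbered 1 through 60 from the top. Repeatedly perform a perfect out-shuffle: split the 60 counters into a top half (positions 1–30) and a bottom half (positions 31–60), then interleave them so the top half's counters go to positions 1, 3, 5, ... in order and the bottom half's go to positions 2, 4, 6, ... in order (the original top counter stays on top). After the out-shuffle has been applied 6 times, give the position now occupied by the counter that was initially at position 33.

Track the counter's position through each out-shuffle:
33 → 6 → 11 → 21 → 41 → 22 → 43

43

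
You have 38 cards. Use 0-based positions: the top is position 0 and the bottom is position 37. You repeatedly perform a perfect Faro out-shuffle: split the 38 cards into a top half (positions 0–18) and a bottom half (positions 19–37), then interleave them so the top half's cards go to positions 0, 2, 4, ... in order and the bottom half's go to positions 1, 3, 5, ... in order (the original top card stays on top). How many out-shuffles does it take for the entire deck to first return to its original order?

36

The out-shuffle permutes the 38 positions with cycle lengths [1, 1, 36].
Every card is home exactly when every cycle has completed a whole number of laps, i.e. after lcm(1, 36) = 36 out-shuffles.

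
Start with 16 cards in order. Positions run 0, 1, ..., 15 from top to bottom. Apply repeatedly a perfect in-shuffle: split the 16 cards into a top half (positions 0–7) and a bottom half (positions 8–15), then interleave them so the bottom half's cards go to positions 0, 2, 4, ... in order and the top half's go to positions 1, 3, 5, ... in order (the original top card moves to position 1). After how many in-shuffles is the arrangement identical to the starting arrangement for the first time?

8

The in-shuffle permutes the 16 positions with cycle lengths [8, 8].
Every card is home exactly when every cycle has completed a whole number of laps, i.e. after lcm(8) = 8 in-shuffles.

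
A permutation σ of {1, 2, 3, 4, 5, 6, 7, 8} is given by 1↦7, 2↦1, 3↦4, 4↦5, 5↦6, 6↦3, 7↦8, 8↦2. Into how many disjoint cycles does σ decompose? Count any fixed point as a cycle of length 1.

2

Cycle decomposition: (1 7 8 2) (3 4 5 6).
2 cycles.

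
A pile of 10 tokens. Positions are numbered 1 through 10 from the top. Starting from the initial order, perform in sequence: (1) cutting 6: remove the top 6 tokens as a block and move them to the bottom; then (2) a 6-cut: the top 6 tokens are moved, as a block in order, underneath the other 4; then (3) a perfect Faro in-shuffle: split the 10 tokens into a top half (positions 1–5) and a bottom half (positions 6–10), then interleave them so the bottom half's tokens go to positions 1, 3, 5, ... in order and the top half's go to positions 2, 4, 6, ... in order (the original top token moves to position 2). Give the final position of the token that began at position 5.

6

Track the token from position 5 forward through each operation:
  after op 1 (cut 6): 5 → 9
  after op 2 (cut 6): 9 → 3
  after op 3 (in-shuffle): 3 → 6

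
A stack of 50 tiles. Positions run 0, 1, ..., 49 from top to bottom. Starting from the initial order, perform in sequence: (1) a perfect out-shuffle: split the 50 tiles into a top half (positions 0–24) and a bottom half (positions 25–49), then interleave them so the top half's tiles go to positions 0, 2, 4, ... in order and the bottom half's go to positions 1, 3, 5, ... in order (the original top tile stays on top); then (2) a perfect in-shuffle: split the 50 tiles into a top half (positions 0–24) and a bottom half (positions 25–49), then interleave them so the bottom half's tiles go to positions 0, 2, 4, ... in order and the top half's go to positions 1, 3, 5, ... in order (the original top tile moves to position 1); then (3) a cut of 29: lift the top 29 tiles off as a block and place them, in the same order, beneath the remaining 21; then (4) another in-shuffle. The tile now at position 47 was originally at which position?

13

Undo the operations in reverse order, starting from position 47:
  undo op 4 (in-shuffle, from top half): 47 ← 23
  undo op 3 (cut 29): 23 ← 2
  undo op 2 (in-shuffle, from bottom half): 2 ← 26
  undo op 1 (out-shuffle, from top half): 26 ← 13
So the tile at position 47 came from original position 13.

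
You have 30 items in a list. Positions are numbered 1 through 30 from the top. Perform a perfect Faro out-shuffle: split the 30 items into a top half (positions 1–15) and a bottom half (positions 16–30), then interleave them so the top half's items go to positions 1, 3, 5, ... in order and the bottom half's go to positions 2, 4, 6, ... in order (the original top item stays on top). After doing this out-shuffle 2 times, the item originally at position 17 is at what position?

Track the item's position through each out-shuffle:
17 → 4 → 7

7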